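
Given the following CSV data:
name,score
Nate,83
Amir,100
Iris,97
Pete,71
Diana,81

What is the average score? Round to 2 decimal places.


Scores: 83, 100, 97, 71, 81
Sum = 432
Count = 5
Average = 432 / 5 = 86.40

ANSWER: 86.40


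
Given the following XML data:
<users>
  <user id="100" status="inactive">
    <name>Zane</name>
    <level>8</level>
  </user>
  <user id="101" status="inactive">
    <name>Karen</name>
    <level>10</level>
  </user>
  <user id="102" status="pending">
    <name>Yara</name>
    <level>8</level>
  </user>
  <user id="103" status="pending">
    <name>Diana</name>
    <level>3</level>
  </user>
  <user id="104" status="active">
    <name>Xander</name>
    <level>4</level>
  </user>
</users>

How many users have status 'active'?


Counting users with status='active':
  Xander (id=104) -> MATCH
Count: 1

ANSWER: 1


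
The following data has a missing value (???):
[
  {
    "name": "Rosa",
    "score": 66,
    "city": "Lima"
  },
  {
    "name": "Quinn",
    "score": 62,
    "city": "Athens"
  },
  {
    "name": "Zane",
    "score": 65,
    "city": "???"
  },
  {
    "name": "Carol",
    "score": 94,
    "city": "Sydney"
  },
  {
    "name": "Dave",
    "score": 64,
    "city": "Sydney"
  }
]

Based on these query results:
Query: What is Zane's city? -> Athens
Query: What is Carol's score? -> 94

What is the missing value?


The missing value is Zane's city
From query: Zane's city = Athens

ANSWER: Athens


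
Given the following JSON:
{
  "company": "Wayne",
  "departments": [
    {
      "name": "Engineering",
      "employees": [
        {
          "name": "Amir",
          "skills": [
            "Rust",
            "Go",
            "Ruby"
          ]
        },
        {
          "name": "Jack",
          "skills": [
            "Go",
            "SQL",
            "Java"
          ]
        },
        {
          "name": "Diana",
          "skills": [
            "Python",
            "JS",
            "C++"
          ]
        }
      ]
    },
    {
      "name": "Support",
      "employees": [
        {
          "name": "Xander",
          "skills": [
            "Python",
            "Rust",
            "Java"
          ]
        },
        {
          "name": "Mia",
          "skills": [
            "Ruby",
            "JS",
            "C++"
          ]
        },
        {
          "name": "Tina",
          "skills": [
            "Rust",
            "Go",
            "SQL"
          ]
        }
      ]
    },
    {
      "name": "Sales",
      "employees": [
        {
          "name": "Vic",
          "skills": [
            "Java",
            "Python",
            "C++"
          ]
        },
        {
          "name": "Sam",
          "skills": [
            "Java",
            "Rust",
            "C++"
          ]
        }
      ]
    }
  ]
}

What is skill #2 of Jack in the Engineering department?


Path: departments[0].employees[1].skills[1]
Value: SQL

ANSWER: SQL


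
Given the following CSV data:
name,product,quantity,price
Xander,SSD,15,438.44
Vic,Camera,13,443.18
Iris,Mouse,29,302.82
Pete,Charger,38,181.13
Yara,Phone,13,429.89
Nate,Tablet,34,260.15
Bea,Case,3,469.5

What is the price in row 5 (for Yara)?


Row 5: Yara
Column 'price' = 429.89

ANSWER: 429.89


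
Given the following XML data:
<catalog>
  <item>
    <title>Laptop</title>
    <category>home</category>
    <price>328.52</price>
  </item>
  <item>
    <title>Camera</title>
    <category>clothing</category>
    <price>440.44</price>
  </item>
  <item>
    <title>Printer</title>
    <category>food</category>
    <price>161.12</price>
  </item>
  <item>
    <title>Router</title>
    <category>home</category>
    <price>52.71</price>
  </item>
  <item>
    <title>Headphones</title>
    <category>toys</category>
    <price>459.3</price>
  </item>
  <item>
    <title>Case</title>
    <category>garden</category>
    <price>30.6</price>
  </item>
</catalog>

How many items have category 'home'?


Scanning <item> elements for <category>home</category>:
  Item 1: Laptop -> MATCH
  Item 4: Router -> MATCH
Count: 2

ANSWER: 2


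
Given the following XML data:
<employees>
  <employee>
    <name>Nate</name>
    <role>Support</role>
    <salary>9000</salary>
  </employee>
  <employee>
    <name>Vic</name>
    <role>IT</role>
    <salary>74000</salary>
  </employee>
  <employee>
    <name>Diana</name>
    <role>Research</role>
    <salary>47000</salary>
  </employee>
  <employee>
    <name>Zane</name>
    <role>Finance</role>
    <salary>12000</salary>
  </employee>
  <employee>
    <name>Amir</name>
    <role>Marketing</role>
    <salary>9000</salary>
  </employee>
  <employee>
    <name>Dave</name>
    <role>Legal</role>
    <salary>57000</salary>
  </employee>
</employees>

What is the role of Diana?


Searching for <employee> with <name>Diana</name>
Found at position 3
<role>Research</role>

ANSWER: Research


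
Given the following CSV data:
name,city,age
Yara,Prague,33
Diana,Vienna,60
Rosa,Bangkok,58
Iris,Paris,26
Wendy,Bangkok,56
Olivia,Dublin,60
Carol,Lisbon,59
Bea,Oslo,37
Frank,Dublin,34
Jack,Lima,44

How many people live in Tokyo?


Scanning city column for 'Tokyo':
Total matches: 0

ANSWER: 0


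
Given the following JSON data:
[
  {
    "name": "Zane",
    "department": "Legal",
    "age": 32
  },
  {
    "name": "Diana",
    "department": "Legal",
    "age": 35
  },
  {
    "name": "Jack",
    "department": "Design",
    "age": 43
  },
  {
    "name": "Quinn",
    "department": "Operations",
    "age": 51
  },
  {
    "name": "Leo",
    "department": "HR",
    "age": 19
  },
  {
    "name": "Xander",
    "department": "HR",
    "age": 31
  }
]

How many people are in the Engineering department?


Scanning records for department = Engineering
  No matches found
Count: 0

ANSWER: 0


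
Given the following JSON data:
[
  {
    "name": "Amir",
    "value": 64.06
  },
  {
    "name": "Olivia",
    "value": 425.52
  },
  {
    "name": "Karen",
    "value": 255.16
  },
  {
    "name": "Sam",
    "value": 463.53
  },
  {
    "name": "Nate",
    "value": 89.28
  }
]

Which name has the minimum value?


Comparing values:
  Amir: 64.06
  Olivia: 425.52
  Karen: 255.16
  Sam: 463.53
  Nate: 89.28
Minimum: Amir (64.06)

ANSWER: Amir


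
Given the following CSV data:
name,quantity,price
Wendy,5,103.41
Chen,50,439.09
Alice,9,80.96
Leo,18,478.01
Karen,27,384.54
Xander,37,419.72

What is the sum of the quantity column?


Values in 'quantity' column:
  Row 1: 5
  Row 2: 50
  Row 3: 9
  Row 4: 18
  Row 5: 27
  Row 6: 37
Sum = 5 + 50 + 9 + 18 + 27 + 37 = 146

ANSWER: 146


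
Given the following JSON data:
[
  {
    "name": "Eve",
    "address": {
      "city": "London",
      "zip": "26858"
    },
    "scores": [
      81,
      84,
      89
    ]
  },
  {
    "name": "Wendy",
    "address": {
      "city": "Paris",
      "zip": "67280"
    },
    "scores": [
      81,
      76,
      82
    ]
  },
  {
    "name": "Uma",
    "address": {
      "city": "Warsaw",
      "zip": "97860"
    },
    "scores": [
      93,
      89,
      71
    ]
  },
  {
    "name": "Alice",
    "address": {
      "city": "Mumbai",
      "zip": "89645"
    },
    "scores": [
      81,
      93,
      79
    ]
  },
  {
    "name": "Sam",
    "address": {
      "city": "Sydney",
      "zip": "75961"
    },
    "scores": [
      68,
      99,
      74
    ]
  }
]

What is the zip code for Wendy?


Path: records[1].address.zip
Value: 67280

ANSWER: 67280


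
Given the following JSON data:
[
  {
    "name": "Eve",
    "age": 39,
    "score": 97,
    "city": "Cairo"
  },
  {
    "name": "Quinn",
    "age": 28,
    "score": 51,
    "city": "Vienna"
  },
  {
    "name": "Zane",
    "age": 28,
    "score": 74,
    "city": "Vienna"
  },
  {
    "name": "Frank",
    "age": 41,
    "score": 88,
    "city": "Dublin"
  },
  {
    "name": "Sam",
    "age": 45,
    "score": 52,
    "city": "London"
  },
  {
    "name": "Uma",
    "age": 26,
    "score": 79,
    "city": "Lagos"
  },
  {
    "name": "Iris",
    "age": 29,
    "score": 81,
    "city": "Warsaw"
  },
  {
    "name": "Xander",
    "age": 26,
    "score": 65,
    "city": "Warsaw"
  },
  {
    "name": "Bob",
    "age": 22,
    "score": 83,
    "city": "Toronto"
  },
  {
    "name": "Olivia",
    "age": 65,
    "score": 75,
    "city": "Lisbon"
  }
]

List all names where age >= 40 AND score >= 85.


Checking both conditions:
  Eve (age=39, score=97) -> no
  Quinn (age=28, score=51) -> no
  Zane (age=28, score=74) -> no
  Frank (age=41, score=88) -> YES
  Sam (age=45, score=52) -> no
  Uma (age=26, score=79) -> no
  Iris (age=29, score=81) -> no
  Xander (age=26, score=65) -> no
  Bob (age=22, score=83) -> no
  Olivia (age=65, score=75) -> no


ANSWER: Frank


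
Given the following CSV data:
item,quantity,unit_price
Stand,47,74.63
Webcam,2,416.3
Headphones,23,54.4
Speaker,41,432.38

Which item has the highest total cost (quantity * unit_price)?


Computing row totals:
  Stand: 3507.61
  Webcam: 832.6
  Headphones: 1251.2
  Speaker: 17727.58
Maximum: Speaker (17727.58)

ANSWER: Speaker


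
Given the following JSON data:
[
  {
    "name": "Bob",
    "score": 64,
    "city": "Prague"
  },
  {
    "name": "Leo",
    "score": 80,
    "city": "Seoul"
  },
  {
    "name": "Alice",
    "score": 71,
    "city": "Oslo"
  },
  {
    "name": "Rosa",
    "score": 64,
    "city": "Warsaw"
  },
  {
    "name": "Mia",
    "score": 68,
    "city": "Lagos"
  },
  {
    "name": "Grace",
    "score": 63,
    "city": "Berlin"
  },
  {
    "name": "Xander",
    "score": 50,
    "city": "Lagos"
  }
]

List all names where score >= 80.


Filtering records where score >= 80:
  Bob (score=64) -> no
  Leo (score=80) -> YES
  Alice (score=71) -> no
  Rosa (score=64) -> no
  Mia (score=68) -> no
  Grace (score=63) -> no
  Xander (score=50) -> no


ANSWER: Leo


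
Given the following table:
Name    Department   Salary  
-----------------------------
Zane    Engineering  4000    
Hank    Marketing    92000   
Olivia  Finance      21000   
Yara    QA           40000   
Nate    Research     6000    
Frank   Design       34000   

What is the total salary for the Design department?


Design department members:
  Frank: 34000
Total = 34000 = 34000

ANSWER: 34000


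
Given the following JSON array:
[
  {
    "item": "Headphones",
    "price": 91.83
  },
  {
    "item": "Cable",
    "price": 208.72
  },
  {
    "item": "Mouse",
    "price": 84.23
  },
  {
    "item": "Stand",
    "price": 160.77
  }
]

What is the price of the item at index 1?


Array index 1 -> Cable
price = 208.72

ANSWER: 208.72


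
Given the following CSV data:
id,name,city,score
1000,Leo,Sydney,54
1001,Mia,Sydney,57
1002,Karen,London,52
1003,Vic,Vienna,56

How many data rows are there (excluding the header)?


Counting rows (excluding header):
Header: id,name,city,score
Data rows: 4

ANSWER: 4


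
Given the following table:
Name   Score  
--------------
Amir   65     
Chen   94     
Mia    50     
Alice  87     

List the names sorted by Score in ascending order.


Sorting by Score (ascending):
  Mia: 50
  Amir: 65
  Alice: 87
  Chen: 94


ANSWER: Mia, Amir, Alice, Chen


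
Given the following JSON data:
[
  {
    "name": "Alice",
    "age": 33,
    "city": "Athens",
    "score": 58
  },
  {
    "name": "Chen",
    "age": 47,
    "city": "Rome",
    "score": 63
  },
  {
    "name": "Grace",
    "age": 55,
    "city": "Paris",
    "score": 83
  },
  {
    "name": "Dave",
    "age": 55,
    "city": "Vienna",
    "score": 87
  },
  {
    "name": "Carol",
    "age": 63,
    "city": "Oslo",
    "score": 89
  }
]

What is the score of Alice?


Looking up record where name = Alice
Record index: 0
Field 'score' = 58

ANSWER: 58


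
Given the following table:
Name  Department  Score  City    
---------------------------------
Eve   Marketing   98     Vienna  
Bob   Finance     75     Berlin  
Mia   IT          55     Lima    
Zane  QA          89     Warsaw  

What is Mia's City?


Row 3: Mia
City = Lima

ANSWER: Lima


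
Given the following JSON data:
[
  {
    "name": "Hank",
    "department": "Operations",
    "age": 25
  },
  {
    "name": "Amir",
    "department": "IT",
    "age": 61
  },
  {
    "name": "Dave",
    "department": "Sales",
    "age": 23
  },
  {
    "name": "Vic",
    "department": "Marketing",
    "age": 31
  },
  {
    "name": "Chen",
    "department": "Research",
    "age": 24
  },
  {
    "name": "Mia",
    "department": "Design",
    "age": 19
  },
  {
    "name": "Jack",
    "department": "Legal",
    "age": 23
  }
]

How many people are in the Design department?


Scanning records for department = Design
  Record 5: Mia
Count: 1

ANSWER: 1


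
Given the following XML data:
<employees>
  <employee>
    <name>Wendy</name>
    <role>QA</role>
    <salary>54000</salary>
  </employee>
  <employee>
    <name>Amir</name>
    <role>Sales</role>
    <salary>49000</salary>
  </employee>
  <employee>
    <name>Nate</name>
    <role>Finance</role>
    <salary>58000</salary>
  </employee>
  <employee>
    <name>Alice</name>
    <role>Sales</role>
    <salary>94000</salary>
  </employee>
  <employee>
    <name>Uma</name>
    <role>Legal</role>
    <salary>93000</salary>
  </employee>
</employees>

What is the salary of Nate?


Searching for <employee> with <name>Nate</name>
Found at position 3
<salary>58000</salary>

ANSWER: 58000


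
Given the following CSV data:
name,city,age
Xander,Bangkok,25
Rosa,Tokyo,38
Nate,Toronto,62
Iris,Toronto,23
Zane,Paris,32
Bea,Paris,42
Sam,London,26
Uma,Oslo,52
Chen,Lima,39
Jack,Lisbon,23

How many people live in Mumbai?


Scanning city column for 'Mumbai':
Total matches: 0

ANSWER: 0


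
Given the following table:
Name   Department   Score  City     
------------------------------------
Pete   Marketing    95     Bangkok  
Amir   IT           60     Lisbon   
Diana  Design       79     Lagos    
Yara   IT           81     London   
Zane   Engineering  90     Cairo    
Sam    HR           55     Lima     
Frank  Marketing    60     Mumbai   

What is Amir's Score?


Row 2: Amir
Score = 60

ANSWER: 60


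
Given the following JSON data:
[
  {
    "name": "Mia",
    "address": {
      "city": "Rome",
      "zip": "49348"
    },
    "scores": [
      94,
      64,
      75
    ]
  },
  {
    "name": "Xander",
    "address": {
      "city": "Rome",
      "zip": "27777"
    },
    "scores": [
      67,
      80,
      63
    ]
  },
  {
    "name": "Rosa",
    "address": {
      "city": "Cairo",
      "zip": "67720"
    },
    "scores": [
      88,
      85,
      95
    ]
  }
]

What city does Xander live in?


Path: records[1].address.city
Value: Rome

ANSWER: Rome


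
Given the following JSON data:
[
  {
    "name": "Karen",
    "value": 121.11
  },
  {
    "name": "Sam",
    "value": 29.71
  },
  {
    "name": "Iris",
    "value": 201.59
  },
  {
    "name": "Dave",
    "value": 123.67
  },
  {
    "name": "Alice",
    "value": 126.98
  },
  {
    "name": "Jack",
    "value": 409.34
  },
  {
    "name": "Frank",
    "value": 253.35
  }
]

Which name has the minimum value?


Comparing values:
  Karen: 121.11
  Sam: 29.71
  Iris: 201.59
  Dave: 123.67
  Alice: 126.98
  Jack: 409.34
  Frank: 253.35
Minimum: Sam (29.71)

ANSWER: Sam


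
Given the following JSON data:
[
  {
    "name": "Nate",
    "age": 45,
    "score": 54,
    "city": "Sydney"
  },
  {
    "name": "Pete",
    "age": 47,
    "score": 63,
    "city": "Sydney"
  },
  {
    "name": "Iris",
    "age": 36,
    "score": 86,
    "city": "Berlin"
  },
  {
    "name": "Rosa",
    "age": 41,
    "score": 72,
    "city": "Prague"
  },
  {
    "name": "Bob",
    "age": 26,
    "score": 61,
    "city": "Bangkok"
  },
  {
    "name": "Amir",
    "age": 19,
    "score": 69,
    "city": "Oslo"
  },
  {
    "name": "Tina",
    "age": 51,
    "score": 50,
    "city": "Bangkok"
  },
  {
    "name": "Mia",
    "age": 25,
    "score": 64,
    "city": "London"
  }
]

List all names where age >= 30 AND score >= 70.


Checking both conditions:
  Nate (age=45, score=54) -> no
  Pete (age=47, score=63) -> no
  Iris (age=36, score=86) -> YES
  Rosa (age=41, score=72) -> YES
  Bob (age=26, score=61) -> no
  Amir (age=19, score=69) -> no
  Tina (age=51, score=50) -> no
  Mia (age=25, score=64) -> no


ANSWER: Iris, Rosa


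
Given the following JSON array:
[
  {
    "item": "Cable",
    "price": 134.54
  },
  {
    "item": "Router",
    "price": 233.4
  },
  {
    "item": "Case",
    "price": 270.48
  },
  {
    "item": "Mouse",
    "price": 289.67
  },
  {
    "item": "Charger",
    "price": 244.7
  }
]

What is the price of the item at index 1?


Array index 1 -> Router
price = 233.4

ANSWER: 233.4


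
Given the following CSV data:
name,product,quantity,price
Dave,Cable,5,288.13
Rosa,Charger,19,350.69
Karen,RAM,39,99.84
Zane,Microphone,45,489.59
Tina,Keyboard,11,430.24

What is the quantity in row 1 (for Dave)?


Row 1: Dave
Column 'quantity' = 5

ANSWER: 5


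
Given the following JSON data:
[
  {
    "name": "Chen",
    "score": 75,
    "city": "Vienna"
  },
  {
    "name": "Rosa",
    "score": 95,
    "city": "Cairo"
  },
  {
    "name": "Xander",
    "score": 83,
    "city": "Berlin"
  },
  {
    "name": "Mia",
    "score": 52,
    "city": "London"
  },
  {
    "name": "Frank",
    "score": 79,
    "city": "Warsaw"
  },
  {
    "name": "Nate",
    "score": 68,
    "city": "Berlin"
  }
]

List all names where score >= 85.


Filtering records where score >= 85:
  Chen (score=75) -> no
  Rosa (score=95) -> YES
  Xander (score=83) -> no
  Mia (score=52) -> no
  Frank (score=79) -> no
  Nate (score=68) -> no


ANSWER: Rosa


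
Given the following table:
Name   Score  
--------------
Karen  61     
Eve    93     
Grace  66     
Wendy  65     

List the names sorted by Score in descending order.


Sorting by Score (descending):
  Eve: 93
  Grace: 66
  Wendy: 65
  Karen: 61


ANSWER: Eve, Grace, Wendy, Karen


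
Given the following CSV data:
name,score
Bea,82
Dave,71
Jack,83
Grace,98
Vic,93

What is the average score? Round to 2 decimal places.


Scores: 82, 71, 83, 98, 93
Sum = 427
Count = 5
Average = 427 / 5 = 85.40

ANSWER: 85.40


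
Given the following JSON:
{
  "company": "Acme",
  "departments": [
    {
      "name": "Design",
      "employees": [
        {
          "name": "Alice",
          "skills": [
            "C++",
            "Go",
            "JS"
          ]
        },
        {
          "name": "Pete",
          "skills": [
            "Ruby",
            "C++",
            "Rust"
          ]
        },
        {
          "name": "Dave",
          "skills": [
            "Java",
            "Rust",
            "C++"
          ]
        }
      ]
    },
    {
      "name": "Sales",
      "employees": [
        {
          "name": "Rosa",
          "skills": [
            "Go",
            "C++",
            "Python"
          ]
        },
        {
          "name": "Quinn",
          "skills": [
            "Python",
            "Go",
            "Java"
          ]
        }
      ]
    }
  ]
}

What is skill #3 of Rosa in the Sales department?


Path: departments[1].employees[0].skills[2]
Value: Python

ANSWER: Python


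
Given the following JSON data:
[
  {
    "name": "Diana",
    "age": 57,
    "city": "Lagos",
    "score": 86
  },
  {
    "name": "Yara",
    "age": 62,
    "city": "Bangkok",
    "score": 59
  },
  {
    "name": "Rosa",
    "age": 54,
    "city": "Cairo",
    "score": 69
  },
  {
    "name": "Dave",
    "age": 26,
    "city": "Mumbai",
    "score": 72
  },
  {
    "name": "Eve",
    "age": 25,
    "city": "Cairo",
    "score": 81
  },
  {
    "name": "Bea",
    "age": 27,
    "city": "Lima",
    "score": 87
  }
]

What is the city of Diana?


Looking up record where name = Diana
Record index: 0
Field 'city' = Lagos

ANSWER: Lagos


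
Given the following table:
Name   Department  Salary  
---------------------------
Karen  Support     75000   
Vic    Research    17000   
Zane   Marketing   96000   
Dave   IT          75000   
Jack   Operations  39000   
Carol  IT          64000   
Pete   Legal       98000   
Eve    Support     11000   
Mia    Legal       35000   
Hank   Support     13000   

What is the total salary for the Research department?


Research department members:
  Vic: 17000
Total = 17000 = 17000

ANSWER: 17000


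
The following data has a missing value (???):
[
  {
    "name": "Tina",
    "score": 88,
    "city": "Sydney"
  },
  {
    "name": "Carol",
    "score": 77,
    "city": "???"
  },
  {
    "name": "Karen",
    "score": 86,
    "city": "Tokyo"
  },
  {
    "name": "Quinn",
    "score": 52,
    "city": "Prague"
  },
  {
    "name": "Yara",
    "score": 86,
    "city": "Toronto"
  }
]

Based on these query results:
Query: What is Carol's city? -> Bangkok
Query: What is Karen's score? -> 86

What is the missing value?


The missing value is Carol's city
From query: Carol's city = Bangkok

ANSWER: Bangkok


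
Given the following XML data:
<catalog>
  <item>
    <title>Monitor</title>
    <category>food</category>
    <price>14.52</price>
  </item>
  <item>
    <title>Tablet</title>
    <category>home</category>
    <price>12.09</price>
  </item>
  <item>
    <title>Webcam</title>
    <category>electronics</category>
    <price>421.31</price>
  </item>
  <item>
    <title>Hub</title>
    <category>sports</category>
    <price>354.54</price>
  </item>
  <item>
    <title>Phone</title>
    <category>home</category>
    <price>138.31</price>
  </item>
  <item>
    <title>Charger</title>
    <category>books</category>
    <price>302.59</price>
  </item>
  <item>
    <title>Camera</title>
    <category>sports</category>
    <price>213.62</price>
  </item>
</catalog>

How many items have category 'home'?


Scanning <item> elements for <category>home</category>:
  Item 2: Tablet -> MATCH
  Item 5: Phone -> MATCH
Count: 2

ANSWER: 2


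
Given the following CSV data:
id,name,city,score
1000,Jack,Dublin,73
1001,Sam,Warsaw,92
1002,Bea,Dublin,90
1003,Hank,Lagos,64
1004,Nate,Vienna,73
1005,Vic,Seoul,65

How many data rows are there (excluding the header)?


Counting rows (excluding header):
Header: id,name,city,score
Data rows: 6

ANSWER: 6


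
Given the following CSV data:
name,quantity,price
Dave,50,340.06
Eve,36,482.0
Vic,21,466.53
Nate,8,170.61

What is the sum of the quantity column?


Values in 'quantity' column:
  Row 1: 50
  Row 2: 36
  Row 3: 21
  Row 4: 8
Sum = 50 + 36 + 21 + 8 = 115

ANSWER: 115


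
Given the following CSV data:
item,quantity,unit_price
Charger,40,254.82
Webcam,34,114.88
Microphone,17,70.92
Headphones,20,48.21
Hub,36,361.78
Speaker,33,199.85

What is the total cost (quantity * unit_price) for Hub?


Row: Hub
quantity = 36
unit_price = 361.78
total = 36 * 361.78 = 13024.08

ANSWER: 13024.08


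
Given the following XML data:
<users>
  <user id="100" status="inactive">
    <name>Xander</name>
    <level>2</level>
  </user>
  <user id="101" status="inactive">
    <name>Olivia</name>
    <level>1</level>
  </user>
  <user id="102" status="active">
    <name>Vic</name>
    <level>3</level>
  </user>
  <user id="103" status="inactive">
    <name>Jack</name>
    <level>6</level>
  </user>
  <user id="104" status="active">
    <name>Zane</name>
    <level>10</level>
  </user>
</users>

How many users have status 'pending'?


Counting users with status='pending':
Count: 0

ANSWER: 0


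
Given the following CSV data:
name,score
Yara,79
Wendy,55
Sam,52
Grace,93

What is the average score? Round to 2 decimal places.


Scores: 79, 55, 52, 93
Sum = 279
Count = 4
Average = 279 / 4 = 69.75

ANSWER: 69.75


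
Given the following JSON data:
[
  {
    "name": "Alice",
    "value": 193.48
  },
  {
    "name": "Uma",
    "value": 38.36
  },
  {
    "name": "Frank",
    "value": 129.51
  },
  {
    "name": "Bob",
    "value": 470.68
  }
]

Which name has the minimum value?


Comparing values:
  Alice: 193.48
  Uma: 38.36
  Frank: 129.51
  Bob: 470.68
Minimum: Uma (38.36)

ANSWER: Uma


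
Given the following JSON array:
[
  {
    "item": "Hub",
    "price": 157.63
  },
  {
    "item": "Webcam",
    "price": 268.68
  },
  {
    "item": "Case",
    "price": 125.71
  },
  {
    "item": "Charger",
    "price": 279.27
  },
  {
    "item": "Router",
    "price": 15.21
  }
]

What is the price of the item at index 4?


Array index 4 -> Router
price = 15.21

ANSWER: 15.21


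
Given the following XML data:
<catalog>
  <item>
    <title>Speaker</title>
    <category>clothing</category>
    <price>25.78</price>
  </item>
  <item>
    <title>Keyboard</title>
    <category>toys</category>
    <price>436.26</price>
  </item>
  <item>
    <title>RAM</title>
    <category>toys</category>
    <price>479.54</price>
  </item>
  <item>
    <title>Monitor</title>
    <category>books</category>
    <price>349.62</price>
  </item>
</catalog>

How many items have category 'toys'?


Scanning <item> elements for <category>toys</category>:
  Item 2: Keyboard -> MATCH
  Item 3: RAM -> MATCH
Count: 2

ANSWER: 2


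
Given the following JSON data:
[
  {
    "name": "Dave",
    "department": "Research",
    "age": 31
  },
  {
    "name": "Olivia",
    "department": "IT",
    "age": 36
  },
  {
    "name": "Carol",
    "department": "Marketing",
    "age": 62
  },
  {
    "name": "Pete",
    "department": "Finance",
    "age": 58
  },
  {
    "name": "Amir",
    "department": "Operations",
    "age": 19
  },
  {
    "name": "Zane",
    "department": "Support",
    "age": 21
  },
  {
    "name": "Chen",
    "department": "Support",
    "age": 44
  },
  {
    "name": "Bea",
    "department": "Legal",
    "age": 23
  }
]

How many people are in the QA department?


Scanning records for department = QA
  No matches found
Count: 0

ANSWER: 0


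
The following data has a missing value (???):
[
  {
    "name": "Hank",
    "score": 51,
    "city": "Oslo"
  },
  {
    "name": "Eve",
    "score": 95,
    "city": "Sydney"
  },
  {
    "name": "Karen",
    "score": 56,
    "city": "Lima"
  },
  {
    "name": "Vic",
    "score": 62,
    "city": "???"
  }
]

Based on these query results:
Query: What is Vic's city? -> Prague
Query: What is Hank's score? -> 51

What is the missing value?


The missing value is Vic's city
From query: Vic's city = Prague

ANSWER: Prague


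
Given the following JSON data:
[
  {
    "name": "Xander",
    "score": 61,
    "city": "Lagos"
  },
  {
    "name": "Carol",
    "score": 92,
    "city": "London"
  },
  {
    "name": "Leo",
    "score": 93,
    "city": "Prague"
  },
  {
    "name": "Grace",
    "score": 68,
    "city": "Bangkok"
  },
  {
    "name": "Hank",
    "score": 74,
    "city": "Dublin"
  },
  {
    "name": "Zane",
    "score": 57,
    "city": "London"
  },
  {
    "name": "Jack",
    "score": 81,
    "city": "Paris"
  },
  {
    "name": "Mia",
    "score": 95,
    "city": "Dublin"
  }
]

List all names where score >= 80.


Filtering records where score >= 80:
  Xander (score=61) -> no
  Carol (score=92) -> YES
  Leo (score=93) -> YES
  Grace (score=68) -> no
  Hank (score=74) -> no
  Zane (score=57) -> no
  Jack (score=81) -> YES
  Mia (score=95) -> YES


ANSWER: Carol, Leo, Jack, Mia


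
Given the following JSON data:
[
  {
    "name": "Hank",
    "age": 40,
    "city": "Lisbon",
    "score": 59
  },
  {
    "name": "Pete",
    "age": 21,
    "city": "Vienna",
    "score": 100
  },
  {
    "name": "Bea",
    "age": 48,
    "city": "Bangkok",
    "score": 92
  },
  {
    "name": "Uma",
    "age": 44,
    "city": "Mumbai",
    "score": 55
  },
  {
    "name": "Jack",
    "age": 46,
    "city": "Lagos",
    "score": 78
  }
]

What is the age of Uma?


Looking up record where name = Uma
Record index: 3
Field 'age' = 44

ANSWER: 44


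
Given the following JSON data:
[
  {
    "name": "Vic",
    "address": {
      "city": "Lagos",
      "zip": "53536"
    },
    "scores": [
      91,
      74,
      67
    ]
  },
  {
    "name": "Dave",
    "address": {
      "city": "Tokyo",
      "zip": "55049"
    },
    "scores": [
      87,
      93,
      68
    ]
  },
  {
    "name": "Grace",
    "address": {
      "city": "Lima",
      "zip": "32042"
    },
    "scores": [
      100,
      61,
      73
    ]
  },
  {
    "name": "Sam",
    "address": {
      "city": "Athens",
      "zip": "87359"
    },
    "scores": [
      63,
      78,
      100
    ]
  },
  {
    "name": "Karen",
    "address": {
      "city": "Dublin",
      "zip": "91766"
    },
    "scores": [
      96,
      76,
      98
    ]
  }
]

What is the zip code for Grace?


Path: records[2].address.zip
Value: 32042

ANSWER: 32042


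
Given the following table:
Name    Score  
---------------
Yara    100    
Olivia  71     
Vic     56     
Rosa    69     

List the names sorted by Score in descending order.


Sorting by Score (descending):
  Yara: 100
  Olivia: 71
  Rosa: 69
  Vic: 56


ANSWER: Yara, Olivia, Rosa, Vic


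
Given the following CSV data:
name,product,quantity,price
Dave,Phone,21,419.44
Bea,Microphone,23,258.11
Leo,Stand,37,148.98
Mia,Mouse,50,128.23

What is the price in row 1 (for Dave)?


Row 1: Dave
Column 'price' = 419.44

ANSWER: 419.44


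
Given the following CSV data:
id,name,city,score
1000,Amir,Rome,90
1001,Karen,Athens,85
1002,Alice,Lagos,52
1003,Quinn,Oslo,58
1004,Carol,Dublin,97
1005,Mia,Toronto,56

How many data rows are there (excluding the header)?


Counting rows (excluding header):
Header: id,name,city,score
Data rows: 6

ANSWER: 6


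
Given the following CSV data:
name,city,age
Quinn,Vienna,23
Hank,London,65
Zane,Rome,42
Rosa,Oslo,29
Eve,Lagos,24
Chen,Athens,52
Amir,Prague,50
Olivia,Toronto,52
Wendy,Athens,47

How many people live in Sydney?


Scanning city column for 'Sydney':
Total matches: 0

ANSWER: 0


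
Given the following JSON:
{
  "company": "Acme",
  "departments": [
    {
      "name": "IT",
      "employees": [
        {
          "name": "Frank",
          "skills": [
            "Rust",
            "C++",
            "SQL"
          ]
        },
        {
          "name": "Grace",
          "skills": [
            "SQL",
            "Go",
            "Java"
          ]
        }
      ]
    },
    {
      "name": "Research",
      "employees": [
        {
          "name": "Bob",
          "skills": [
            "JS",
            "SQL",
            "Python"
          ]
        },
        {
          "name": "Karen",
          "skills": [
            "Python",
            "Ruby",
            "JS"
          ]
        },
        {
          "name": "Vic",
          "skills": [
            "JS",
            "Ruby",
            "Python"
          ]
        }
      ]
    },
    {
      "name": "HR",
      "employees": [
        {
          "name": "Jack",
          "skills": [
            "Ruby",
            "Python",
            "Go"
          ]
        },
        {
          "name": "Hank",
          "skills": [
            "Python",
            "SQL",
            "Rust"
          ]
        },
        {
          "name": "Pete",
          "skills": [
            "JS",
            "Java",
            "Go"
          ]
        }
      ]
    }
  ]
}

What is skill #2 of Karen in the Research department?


Path: departments[1].employees[1].skills[1]
Value: Ruby

ANSWER: Ruby


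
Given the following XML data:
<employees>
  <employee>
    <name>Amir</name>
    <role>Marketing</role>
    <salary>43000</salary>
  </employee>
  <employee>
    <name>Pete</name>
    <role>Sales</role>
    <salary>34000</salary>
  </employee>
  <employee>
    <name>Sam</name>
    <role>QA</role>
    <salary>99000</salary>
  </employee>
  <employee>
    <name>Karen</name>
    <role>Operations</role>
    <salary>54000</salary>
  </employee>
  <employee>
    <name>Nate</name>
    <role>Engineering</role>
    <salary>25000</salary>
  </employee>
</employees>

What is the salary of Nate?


Searching for <employee> with <name>Nate</name>
Found at position 5
<salary>25000</salary>

ANSWER: 25000


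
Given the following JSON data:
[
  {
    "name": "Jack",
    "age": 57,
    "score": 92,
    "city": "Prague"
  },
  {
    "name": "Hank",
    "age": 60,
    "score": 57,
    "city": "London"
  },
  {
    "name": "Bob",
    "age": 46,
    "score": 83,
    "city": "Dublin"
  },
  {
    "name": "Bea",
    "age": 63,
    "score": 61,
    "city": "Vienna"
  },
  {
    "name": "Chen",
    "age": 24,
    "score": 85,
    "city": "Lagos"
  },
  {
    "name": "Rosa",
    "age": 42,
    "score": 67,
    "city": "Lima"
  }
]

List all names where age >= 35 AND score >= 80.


Checking both conditions:
  Jack (age=57, score=92) -> YES
  Hank (age=60, score=57) -> no
  Bob (age=46, score=83) -> YES
  Bea (age=63, score=61) -> no
  Chen (age=24, score=85) -> no
  Rosa (age=42, score=67) -> no


ANSWER: Jack, Bob


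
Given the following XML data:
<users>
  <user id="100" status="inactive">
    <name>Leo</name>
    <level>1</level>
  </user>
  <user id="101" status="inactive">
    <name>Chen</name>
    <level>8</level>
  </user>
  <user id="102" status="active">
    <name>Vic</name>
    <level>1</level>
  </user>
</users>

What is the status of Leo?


Finding user with name = Leo
user id="100" status="inactive"

ANSWER: inactive


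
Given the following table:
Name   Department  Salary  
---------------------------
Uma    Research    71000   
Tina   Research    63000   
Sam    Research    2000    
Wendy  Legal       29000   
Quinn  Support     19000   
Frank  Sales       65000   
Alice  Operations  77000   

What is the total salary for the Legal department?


Legal department members:
  Wendy: 29000
Total = 29000 = 29000

ANSWER: 29000


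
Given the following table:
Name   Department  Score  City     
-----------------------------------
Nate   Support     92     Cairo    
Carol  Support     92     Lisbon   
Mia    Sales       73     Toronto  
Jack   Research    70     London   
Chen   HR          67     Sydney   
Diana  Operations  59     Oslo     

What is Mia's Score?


Row 3: Mia
Score = 73

ANSWER: 73


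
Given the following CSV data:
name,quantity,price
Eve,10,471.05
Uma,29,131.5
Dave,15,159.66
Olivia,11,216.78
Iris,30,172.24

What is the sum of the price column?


Values in 'price' column:
  Row 1: 471.05
  Row 2: 131.5
  Row 3: 159.66
  Row 4: 216.78
  Row 5: 172.24
Sum = 471.05 + 131.5 + 159.66 + 216.78 + 172.24 = 1151.23

ANSWER: 1151.23


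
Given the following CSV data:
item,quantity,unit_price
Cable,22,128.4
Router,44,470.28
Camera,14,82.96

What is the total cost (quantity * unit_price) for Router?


Row: Router
quantity = 44
unit_price = 470.28
total = 44 * 470.28 = 20692.32

ANSWER: 20692.32


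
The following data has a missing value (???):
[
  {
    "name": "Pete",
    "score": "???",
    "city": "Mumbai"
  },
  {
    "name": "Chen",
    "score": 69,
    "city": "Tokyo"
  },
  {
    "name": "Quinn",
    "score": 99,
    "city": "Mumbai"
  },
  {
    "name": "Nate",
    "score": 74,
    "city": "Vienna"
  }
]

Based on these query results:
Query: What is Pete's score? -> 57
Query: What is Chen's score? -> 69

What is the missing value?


The missing value is Pete's score
From query: Pete's score = 57

ANSWER: 57


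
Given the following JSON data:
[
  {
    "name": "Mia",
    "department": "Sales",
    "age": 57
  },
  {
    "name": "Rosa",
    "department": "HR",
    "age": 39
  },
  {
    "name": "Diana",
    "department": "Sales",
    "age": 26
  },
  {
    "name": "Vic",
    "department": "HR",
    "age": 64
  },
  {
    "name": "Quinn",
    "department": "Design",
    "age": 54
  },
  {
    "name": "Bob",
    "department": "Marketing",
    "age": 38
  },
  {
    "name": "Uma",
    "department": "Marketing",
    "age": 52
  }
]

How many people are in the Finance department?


Scanning records for department = Finance
  No matches found
Count: 0

ANSWER: 0


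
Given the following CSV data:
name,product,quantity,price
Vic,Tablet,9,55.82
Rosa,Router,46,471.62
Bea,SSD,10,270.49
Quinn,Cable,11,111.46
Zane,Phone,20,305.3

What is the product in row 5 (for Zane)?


Row 5: Zane
Column 'product' = Phone

ANSWER: Phone


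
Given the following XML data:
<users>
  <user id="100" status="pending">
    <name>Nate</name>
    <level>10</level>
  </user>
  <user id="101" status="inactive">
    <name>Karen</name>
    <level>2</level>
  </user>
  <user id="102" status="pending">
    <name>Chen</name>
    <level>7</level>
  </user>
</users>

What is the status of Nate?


Finding user with name = Nate
user id="100" status="pending"

ANSWER: pending


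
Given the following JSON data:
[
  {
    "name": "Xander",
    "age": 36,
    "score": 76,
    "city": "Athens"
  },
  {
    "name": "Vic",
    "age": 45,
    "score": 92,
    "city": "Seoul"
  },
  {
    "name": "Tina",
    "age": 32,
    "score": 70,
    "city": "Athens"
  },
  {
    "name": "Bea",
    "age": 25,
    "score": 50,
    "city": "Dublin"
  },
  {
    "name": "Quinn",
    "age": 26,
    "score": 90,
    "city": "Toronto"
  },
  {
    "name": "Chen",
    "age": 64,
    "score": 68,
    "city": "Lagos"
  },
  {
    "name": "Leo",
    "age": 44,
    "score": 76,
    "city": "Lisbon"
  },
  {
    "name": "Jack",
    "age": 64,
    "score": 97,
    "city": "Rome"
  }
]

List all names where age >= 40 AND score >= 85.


Checking both conditions:
  Xander (age=36, score=76) -> no
  Vic (age=45, score=92) -> YES
  Tina (age=32, score=70) -> no
  Bea (age=25, score=50) -> no
  Quinn (age=26, score=90) -> no
  Chen (age=64, score=68) -> no
  Leo (age=44, score=76) -> no
  Jack (age=64, score=97) -> YES


ANSWER: Vic, Jack


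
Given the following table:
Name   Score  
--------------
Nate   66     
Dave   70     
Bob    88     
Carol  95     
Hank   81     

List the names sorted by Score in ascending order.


Sorting by Score (ascending):
  Nate: 66
  Dave: 70
  Hank: 81
  Bob: 88
  Carol: 95


ANSWER: Nate, Dave, Hank, Bob, Carol


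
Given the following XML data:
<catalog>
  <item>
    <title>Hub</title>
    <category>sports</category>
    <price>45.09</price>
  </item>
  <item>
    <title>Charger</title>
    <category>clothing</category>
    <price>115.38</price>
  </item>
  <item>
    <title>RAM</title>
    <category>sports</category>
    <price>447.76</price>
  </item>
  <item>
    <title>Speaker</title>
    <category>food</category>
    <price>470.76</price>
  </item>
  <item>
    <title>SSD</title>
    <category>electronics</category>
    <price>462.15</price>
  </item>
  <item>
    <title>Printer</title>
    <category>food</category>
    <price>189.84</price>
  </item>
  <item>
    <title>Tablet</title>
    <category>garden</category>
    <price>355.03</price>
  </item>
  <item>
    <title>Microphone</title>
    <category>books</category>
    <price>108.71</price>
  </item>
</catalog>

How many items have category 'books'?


Scanning <item> elements for <category>books</category>:
  Item 8: Microphone -> MATCH
Count: 1

ANSWER: 1


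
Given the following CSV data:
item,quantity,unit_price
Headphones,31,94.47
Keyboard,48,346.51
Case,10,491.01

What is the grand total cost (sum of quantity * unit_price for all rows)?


Computing row totals:
  Headphones: 31 * 94.47 = 2928.57
  Keyboard: 48 * 346.51 = 16632.48
  Case: 10 * 491.01 = 4910.1
Grand total = 2928.57 + 16632.48 + 4910.1 = 24471.15

ANSWER: 24471.15


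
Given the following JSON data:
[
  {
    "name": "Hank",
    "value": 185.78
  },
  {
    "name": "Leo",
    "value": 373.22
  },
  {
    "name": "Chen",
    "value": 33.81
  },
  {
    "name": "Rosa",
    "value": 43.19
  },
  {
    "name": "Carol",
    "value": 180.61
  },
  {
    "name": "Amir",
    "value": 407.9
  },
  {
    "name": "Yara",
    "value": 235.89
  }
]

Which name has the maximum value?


Comparing values:
  Hank: 185.78
  Leo: 373.22
  Chen: 33.81
  Rosa: 43.19
  Carol: 180.61
  Amir: 407.9
  Yara: 235.89
Maximum: Amir (407.9)

ANSWER: Amir


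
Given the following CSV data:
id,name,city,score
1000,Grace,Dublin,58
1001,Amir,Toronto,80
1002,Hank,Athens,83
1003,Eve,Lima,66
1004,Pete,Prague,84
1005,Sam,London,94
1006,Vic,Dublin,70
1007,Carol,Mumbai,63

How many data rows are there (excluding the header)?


Counting rows (excluding header):
Header: id,name,city,score
Data rows: 8

ANSWER: 8
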